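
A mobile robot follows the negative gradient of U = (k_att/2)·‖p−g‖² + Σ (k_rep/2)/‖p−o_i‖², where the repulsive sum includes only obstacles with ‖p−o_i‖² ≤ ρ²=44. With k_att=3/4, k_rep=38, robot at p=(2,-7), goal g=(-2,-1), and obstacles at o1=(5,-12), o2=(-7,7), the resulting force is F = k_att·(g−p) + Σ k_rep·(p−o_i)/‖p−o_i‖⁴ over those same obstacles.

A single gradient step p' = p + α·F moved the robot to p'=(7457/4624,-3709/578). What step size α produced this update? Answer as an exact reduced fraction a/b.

α = 1/8

F_att = 3/4·(g−p) = 3/4·(-4,6) = (-3.0000,4.5000)
o1: d²=34 ≤ ρ²=44; F_rep = 38·(-3,5)/34² = (-0.0986,0.1644)
o2: d²=277 > ρ²=44 → inactive
F = F_att + ΣF_rep = (-3.0986,4.6644)
Δp = p'−p = (-0.3873,0.5830); α = Δx/Fx = (-1791/4624) / (-1791/578) = 1/8
check: Δy/Fy = (337/578) / (1348/289) = 1/8 ✓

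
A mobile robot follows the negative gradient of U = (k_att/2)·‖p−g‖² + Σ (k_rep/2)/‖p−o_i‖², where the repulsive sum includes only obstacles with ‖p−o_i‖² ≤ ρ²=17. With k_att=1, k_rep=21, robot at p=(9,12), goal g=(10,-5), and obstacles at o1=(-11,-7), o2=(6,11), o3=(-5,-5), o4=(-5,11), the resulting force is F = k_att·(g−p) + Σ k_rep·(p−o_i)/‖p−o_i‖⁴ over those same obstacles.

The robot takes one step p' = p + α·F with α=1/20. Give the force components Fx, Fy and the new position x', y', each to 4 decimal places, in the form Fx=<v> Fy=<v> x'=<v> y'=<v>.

F_att = 1·(g−p) = 1·(1,-17) = (1.0000,-17.0000)
o1: d²=761 > ρ²=17 → inactive
o2: d²=10 ≤ ρ²=17; F_rep = 21·(3,1)/10² = (0.6300,0.2100)
o3: d²=485 > ρ²=17 → inactive
o4: d²=197 > ρ²=17 → inactive
F = F_att + ΣF_rep = (1.6300,-16.7900)
p' = p + 1/20·F = (9.0815,11.1605)

Fx=1.6300 Fy=-16.7900 x'=9.0815 y'=11.1605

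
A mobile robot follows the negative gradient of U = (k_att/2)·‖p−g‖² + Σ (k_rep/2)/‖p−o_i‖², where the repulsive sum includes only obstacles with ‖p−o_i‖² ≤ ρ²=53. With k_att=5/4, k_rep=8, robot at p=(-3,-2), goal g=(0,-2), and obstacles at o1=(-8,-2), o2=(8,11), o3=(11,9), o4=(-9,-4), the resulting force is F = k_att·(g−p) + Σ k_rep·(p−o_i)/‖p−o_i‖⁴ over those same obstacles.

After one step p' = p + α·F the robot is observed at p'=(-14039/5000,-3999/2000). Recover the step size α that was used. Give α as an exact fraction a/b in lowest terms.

F_att = 5/4·(g−p) = 5/4·(3,0) = (3.7500,0.0000)
o1: d²=25 ≤ ρ²=53; F_rep = 8·(5,0)/25² = (0.0640,0.0000)
o2: d²=290 > ρ²=53 → inactive
o3: d²=317 > ρ²=53 → inactive
o4: d²=40 ≤ ρ²=53; F_rep = 8·(6,2)/40² = (0.0300,0.0100)
F = F_att + ΣF_rep = (3.8440,0.0100)
Δp = p'−p = (0.1922,0.0005); α = Δx/Fx = (961/5000) / (961/250) = 1/20
check: Δy/Fy = (1/2000) / (1/100) = 1/20 ✓

α = 1/20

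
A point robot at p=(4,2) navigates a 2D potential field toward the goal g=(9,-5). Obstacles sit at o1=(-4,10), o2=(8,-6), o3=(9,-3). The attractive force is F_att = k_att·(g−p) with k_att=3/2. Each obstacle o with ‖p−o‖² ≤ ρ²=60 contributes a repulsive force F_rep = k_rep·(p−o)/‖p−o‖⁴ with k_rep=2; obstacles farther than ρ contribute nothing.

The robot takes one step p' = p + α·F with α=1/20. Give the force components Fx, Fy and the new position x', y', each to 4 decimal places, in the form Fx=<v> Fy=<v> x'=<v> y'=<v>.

Fx=7.4960 Fy=-10.4960 x'=4.3748 y'=1.4752

F_att = 3/2·(g−p) = 3/2·(5,-7) = (7.5000,-10.5000)
o1: d²=128 > ρ²=60 → inactive
o2: d²=80 > ρ²=60 → inactive
o3: d²=50 ≤ ρ²=60; F_rep = 2·(-5,5)/50² = (-0.0040,0.0040)
F = F_att + ΣF_rep = (7.4960,-10.4960)
p' = p + 1/20·F = (4.3748,1.4752)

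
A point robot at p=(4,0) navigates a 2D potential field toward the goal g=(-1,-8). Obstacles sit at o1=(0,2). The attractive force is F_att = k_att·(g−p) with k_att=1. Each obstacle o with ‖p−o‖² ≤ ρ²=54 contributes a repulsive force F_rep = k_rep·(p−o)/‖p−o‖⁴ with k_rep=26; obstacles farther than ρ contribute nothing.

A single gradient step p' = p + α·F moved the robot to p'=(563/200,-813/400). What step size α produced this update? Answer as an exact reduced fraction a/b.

α = 1/4

F_att = 1·(g−p) = 1·(-5,-8) = (-5.0000,-8.0000)
o1: d²=20 ≤ ρ²=54; F_rep = 26·(4,-2)/20² = (0.2600,-0.1300)
F = F_att + ΣF_rep = (-4.7400,-8.1300)
Δp = p'−p = (-1.1850,-2.0325); α = Δx/Fx = (-237/200) / (-237/50) = 1/4
check: Δy/Fy = (-813/400) / (-813/100) = 1/4 ✓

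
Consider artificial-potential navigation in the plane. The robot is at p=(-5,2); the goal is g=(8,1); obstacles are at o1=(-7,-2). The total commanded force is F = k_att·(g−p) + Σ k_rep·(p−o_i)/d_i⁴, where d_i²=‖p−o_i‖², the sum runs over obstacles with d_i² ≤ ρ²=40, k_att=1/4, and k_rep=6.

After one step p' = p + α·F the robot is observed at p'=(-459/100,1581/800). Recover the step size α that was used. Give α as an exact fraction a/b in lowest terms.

α = 1/8

F_att = 1/4·(g−p) = 1/4·(13,-1) = (3.2500,-0.2500)
o1: d²=20 ≤ ρ²=40; F_rep = 6·(2,4)/20² = (0.0300,0.0600)
F = F_att + ΣF_rep = (3.2800,-0.1900)
Δp = p'−p = (0.4100,-0.0238); α = Δx/Fx = (41/100) / (82/25) = 1/8
check: Δy/Fy = (-19/800) / (-19/100) = 1/8 ✓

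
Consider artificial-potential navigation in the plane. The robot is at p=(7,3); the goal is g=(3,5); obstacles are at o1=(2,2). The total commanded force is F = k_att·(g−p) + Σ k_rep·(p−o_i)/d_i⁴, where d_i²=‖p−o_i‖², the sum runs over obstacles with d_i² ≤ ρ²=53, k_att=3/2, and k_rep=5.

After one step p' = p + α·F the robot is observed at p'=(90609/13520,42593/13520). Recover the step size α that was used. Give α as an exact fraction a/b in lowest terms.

F_att = 3/2·(g−p) = 3/2·(-4,2) = (-6.0000,3.0000)
o1: d²=26 ≤ ρ²=53; F_rep = 5·(5,1)/26² = (0.0370,0.0074)
F = F_att + ΣF_rep = (-5.9630,3.0074)
Δp = p'−p = (-0.2982,0.1504); α = Δx/Fx = (-4031/13520) / (-4031/676) = 1/20
check: Δy/Fy = (2033/13520) / (2033/676) = 1/20 ✓

α = 1/20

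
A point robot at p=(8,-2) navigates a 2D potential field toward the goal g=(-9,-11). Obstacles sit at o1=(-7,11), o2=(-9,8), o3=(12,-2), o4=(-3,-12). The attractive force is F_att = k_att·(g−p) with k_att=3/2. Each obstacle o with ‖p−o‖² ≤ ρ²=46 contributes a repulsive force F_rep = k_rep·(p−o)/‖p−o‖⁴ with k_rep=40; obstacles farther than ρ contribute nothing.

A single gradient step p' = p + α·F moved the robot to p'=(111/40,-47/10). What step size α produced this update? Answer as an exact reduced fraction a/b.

F_att = 3/2·(g−p) = 3/2·(-17,-9) = (-25.5000,-13.5000)
o1: d²=394 > ρ²=46 → inactive
o2: d²=389 > ρ²=46 → inactive
o3: d²=16 ≤ ρ²=46; F_rep = 40·(-4,0)/16² = (-0.6250,0.0000)
o4: d²=221 > ρ²=46 → inactive
F = F_att + ΣF_rep = (-26.1250,-13.5000)
Δp = p'−p = (-5.2250,-2.7000); α = Δx/Fx = (-209/40) / (-209/8) = 1/5
check: Δy/Fy = (-27/10) / (-27/2) = 1/5 ✓

α = 1/5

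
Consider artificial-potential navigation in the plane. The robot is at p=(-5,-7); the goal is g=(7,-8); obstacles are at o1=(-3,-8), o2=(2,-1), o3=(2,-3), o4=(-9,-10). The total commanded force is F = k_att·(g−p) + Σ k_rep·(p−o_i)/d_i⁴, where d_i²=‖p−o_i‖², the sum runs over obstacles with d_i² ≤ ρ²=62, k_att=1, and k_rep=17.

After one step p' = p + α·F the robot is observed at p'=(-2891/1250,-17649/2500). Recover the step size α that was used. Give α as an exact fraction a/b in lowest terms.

α = 1/4

F_att = 1·(g−p) = 1·(12,-1) = (12.0000,-1.0000)
o1: d²=5 ≤ ρ²=62; F_rep = 17·(-2,1)/5² = (-1.3600,0.6800)
o2: d²=85 > ρ²=62 → inactive
o3: d²=65 > ρ²=62 → inactive
o4: d²=25 ≤ ρ²=62; F_rep = 17·(4,3)/25² = (0.1088,0.0816)
F = F_att + ΣF_rep = (10.7488,-0.2384)
Δp = p'−p = (2.6872,-0.0596); α = Δx/Fx = (3359/1250) / (6718/625) = 1/4
check: Δy/Fy = (-149/2500) / (-149/625) = 1/4 ✓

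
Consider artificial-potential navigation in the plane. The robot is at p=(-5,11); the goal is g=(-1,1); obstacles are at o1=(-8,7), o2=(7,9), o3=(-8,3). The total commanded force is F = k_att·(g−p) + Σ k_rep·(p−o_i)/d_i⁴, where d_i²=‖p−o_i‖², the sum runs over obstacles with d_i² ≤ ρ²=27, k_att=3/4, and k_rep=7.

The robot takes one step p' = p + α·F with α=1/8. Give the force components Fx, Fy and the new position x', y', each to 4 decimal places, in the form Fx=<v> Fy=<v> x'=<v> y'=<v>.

Fx=3.0336 Fy=-7.4552 x'=-4.6208 y'=10.0681

F_att = 3/4·(g−p) = 3/4·(4,-10) = (3.0000,-7.5000)
o1: d²=25 ≤ ρ²=27; F_rep = 7·(3,4)/25² = (0.0336,0.0448)
o2: d²=148 > ρ²=27 → inactive
o3: d²=73 > ρ²=27 → inactive
F = F_att + ΣF_rep = (3.0336,-7.4552)
p' = p + 1/8·F = (-4.6208,10.0681)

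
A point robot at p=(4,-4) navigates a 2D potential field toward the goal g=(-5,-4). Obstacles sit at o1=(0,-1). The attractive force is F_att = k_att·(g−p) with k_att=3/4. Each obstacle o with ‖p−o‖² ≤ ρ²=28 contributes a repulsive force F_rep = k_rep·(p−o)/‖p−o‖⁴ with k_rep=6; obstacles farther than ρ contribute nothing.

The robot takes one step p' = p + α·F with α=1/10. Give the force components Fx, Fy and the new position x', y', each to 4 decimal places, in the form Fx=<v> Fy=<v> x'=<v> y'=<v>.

F_att = 3/4·(g−p) = 3/4·(-9,0) = (-6.7500,0.0000)
o1: d²=25 ≤ ρ²=28; F_rep = 6·(4,-3)/25² = (0.0384,-0.0288)
F = F_att + ΣF_rep = (-6.7116,-0.0288)
p' = p + 1/10·F = (3.3288,-4.0029)

Fx=-6.7116 Fy=-0.0288 x'=3.3288 y'=-4.0029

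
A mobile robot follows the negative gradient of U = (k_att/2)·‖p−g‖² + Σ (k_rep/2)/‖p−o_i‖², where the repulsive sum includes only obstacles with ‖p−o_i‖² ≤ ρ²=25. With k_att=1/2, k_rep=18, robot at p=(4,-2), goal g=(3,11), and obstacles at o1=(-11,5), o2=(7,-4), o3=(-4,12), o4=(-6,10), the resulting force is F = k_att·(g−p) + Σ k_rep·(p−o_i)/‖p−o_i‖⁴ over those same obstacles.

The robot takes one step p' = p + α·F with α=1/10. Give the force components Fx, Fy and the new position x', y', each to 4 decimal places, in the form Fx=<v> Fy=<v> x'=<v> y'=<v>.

F_att = 1/2·(g−p) = 1/2·(-1,13) = (-0.5000,6.5000)
o1: d²=274 > ρ²=25 → inactive
o2: d²=13 ≤ ρ²=25; F_rep = 18·(-3,2)/13² = (-0.3195,0.2130)
o3: d²=260 > ρ²=25 → inactive
o4: d²=244 > ρ²=25 → inactive
F = F_att + ΣF_rep = (-0.8195,6.7130)
p' = p + 1/10·F = (3.9180,-1.3287)

Fx=-0.8195 Fy=6.7130 x'=3.9180 y'=-1.3287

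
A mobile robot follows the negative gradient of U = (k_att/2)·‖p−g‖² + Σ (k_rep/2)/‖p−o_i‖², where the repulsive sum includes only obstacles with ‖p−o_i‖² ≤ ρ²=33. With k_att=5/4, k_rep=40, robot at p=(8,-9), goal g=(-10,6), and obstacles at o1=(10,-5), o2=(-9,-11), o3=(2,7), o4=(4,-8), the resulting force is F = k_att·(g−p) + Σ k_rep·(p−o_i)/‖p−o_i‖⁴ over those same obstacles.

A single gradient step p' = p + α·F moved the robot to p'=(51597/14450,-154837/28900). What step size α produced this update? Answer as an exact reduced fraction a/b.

F_att = 5/4·(g−p) = 5/4·(-18,15) = (-22.5000,18.7500)
o1: d²=20 ≤ ρ²=33; F_rep = 40·(-2,-4)/20² = (-0.2000,-0.4000)
o2: d²=293 > ρ²=33 → inactive
o3: d²=292 > ρ²=33 → inactive
o4: d²=17 ≤ ρ²=33; F_rep = 40·(4,-1)/17² = (0.5536,-0.1384)
F = F_att + ΣF_rep = (-22.1464,18.2116)
Δp = p'−p = (-4.4293,3.6423); α = Δx/Fx = (-64003/14450) / (-64003/2890) = 1/5
check: Δy/Fy = (105263/28900) / (105263/5780) = 1/5 ✓

α = 1/5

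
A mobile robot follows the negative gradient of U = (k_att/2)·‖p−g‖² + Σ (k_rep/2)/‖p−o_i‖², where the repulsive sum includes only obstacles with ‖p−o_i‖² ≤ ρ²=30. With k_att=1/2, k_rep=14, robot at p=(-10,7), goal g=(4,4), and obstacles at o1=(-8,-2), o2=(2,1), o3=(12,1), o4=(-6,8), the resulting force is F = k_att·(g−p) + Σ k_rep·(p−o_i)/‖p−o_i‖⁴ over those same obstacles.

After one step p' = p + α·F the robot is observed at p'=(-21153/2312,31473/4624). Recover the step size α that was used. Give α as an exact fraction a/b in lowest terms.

α = 1/8

F_att = 1/2·(g−p) = 1/2·(14,-3) = (7.0000,-1.5000)
o1: d²=85 > ρ²=30 → inactive
o2: d²=180 > ρ²=30 → inactive
o3: d²=520 > ρ²=30 → inactive
o4: d²=17 ≤ ρ²=30; F_rep = 14·(-4,-1)/17² = (-0.1938,-0.0484)
F = F_att + ΣF_rep = (6.8062,-1.5484)
Δp = p'−p = (0.8508,-0.1936); α = Δx/Fx = (1967/2312) / (1967/289) = 1/8
check: Δy/Fy = (-895/4624) / (-895/578) = 1/8 ✓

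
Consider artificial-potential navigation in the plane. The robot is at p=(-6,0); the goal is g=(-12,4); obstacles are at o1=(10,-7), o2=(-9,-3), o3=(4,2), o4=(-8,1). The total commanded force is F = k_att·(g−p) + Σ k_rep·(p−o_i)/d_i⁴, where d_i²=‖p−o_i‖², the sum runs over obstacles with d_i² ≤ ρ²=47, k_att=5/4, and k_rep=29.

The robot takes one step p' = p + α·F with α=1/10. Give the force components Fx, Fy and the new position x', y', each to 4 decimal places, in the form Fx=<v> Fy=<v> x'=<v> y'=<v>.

Fx=-4.9115 Fy=4.1085 x'=-6.4911 y'=0.4109

F_att = 5/4·(g−p) = 5/4·(-6,4) = (-7.5000,5.0000)
o1: d²=305 > ρ²=47 → inactive
o2: d²=18 ≤ ρ²=47; F_rep = 29·(3,3)/18² = (0.2685,0.2685)
o3: d²=104 > ρ²=47 → inactive
o4: d²=5 ≤ ρ²=47; F_rep = 29·(2,-1)/5² = (2.3200,-1.1600)
F = F_att + ΣF_rep = (-4.9115,4.1085)
p' = p + 1/10·F = (-6.4911,0.4109)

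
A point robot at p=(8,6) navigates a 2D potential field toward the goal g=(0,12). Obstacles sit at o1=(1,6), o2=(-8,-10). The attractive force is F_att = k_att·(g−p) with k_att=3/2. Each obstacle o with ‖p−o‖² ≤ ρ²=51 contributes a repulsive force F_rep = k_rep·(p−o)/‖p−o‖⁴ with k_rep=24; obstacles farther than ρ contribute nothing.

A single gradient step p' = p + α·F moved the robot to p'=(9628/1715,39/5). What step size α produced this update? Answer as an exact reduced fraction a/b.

α = 1/5

F_att = 3/2·(g−p) = 3/2·(-8,6) = (-12.0000,9.0000)
o1: d²=49 ≤ ρ²=51; F_rep = 24·(7,0)/49² = (0.0700,0.0000)
o2: d²=512 > ρ²=51 → inactive
F = F_att + ΣF_rep = (-11.9300,9.0000)
Δp = p'−p = (-2.3860,1.8000); α = Δx/Fx = (-4092/1715) / (-4092/343) = 1/5
check: Δy/Fy = (9/5) / (9) = 1/5 ✓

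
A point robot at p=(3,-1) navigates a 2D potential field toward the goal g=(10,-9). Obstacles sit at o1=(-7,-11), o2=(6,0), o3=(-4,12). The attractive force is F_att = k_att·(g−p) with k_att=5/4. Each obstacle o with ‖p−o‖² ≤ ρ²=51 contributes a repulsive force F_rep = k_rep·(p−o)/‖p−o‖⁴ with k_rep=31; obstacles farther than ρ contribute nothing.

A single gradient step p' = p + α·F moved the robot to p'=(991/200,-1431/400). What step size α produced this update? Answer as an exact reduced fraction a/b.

α = 1/4

F_att = 5/4·(g−p) = 5/4·(7,-8) = (8.7500,-10.0000)
o1: d²=200 > ρ²=51 → inactive
o2: d²=10 ≤ ρ²=51; F_rep = 31·(-3,-1)/10² = (-0.9300,-0.3100)
o3: d²=218 > ρ²=51 → inactive
F = F_att + ΣF_rep = (7.8200,-10.3100)
Δp = p'−p = (1.9550,-2.5775); α = Δx/Fx = (391/200) / (391/50) = 1/4
check: Δy/Fy = (-1031/400) / (-1031/100) = 1/4 ✓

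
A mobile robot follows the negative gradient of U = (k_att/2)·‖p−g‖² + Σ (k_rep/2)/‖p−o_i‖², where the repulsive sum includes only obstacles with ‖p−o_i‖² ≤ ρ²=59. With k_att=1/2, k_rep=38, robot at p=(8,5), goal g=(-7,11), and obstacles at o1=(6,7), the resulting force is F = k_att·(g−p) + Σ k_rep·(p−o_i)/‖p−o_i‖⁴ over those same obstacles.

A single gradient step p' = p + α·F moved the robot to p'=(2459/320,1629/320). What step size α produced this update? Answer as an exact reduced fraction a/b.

F_att = 1/2·(g−p) = 1/2·(-15,6) = (-7.5000,3.0000)
o1: d²=8 ≤ ρ²=59; F_rep = 38·(2,-2)/8² = (1.1875,-1.1875)
F = F_att + ΣF_rep = (-6.3125,1.8125)
Δp = p'−p = (-0.3156,0.0906); α = Δx/Fx = (-101/320) / (-101/16) = 1/20
check: Δy/Fy = (29/320) / (29/16) = 1/20 ✓

α = 1/20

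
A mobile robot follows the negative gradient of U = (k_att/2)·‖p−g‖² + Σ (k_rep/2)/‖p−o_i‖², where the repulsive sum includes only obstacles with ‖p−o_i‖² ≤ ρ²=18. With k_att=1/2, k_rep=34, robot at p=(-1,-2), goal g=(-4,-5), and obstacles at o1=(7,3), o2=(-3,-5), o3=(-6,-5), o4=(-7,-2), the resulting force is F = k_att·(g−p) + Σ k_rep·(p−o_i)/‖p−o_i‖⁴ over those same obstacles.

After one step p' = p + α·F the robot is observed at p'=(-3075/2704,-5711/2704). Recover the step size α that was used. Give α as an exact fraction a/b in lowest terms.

α = 1/8

F_att = 1/2·(g−p) = 1/2·(-3,-3) = (-1.5000,-1.5000)
o1: d²=89 > ρ²=18 → inactive
o2: d²=13 ≤ ρ²=18; F_rep = 34·(2,3)/13² = (0.4024,0.6036)
o3: d²=34 > ρ²=18 → inactive
o4: d²=36 > ρ²=18 → inactive
F = F_att + ΣF_rep = (-1.0976,-0.8964)
Δp = p'−p = (-0.1372,-0.1121); α = Δx/Fx = (-371/2704) / (-371/338) = 1/8
check: Δy/Fy = (-303/2704) / (-303/338) = 1/8 ✓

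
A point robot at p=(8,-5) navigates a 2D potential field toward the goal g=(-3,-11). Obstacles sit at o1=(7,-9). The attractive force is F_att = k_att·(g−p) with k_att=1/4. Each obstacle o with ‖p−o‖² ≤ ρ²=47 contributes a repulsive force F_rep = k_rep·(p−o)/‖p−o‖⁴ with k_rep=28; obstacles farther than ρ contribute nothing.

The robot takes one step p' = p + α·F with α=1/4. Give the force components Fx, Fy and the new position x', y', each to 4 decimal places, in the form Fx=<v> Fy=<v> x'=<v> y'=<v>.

F_att = 1/4·(g−p) = 1/4·(-11,-6) = (-2.7500,-1.5000)
o1: d²=17 ≤ ρ²=47; F_rep = 28·(1,4)/17² = (0.0969,0.3875)
F = F_att + ΣF_rep = (-2.6531,-1.1125)
p' = p + 1/4·F = (7.3367,-5.2781)

Fx=-2.6531 Fy=-1.1125 x'=7.3367 y'=-5.2781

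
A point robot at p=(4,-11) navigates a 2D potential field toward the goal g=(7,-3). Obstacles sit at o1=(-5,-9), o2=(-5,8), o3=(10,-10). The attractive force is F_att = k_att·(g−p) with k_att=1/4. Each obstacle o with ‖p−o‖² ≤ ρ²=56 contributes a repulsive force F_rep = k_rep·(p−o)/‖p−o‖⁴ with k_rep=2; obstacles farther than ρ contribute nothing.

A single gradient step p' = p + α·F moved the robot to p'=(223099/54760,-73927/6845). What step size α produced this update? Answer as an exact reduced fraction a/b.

F_att = 1/4·(g−p) = 1/4·(3,8) = (0.7500,2.0000)
o1: d²=85 > ρ²=56 → inactive
o2: d²=442 > ρ²=56 → inactive
o3: d²=37 ≤ ρ²=56; F_rep = 2·(-6,-1)/37² = (-0.0088,-0.0015)
F = F_att + ΣF_rep = (0.7412,1.9985)
Δp = p'−p = (0.0741,0.1999); α = Δx/Fx = (4059/54760) / (4059/5476) = 1/10
check: Δy/Fy = (1368/6845) / (2736/1369) = 1/10 ✓

α = 1/10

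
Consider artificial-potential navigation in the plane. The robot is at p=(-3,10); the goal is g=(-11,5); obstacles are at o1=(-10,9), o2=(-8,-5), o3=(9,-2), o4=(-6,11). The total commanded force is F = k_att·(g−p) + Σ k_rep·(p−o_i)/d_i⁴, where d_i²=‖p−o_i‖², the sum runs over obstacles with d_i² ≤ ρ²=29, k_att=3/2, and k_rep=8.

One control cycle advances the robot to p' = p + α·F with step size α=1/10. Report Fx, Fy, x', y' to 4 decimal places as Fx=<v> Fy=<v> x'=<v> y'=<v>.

Fx=-11.7600 Fy=-7.5800 x'=-4.1760 y'=9.2420

F_att = 3/2·(g−p) = 3/2·(-8,-5) = (-12.0000,-7.5000)
o1: d²=50 > ρ²=29 → inactive
o2: d²=250 > ρ²=29 → inactive
o3: d²=288 > ρ²=29 → inactive
o4: d²=10 ≤ ρ²=29; F_rep = 8·(3,-1)/10² = (0.2400,-0.0800)
F = F_att + ΣF_rep = (-11.7600,-7.5800)
p' = p + 1/10·F = (-4.1760,9.2420)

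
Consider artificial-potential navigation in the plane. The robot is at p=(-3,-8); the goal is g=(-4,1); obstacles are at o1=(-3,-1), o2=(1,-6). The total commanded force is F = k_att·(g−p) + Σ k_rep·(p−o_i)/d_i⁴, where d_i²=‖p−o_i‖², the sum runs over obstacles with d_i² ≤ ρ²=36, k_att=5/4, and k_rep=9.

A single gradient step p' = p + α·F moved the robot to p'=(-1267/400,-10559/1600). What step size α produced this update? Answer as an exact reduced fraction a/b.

α = 1/8

F_att = 5/4·(g−p) = 5/4·(-1,9) = (-1.2500,11.2500)
o1: d²=49 > ρ²=36 → inactive
o2: d²=20 ≤ ρ²=36; F_rep = 9·(-4,-2)/20² = (-0.0900,-0.0450)
F = F_att + ΣF_rep = (-1.3400,11.2050)
Δp = p'−p = (-0.1675,1.4006); α = Δx/Fx = (-67/400) / (-67/50) = 1/8
check: Δy/Fy = (2241/1600) / (2241/200) = 1/8 ✓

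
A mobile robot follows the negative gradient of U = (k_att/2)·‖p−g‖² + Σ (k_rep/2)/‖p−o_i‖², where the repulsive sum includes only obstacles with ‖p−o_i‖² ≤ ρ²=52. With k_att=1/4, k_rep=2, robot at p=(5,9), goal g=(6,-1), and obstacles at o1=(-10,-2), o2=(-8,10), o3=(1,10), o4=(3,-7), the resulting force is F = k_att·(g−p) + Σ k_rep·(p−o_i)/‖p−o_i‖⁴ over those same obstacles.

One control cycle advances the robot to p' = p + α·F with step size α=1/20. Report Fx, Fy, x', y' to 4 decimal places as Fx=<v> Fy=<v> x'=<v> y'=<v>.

F_att = 1/4·(g−p) = 1/4·(1,-10) = (0.2500,-2.5000)
o1: d²=346 > ρ²=52 → inactive
o2: d²=170 > ρ²=52 → inactive
o3: d²=17 ≤ ρ²=52; F_rep = 2·(4,-1)/17² = (0.0277,-0.0069)
o4: d²=260 > ρ²=52 → inactive
F = F_att + ΣF_rep = (0.2777,-2.5069)
p' = p + 1/20·F = (5.0139,8.8747)

Fx=0.2777 Fy=-2.5069 x'=5.0139 y'=8.8747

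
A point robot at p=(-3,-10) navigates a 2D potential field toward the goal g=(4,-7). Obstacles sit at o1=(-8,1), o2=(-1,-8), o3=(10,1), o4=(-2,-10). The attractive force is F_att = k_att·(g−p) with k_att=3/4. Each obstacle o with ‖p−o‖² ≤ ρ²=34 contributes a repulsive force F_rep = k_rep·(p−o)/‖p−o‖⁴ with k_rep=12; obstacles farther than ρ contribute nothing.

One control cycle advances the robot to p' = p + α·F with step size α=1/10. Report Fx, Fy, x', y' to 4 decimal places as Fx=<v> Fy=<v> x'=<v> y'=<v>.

F_att = 3/4·(g−p) = 3/4·(7,3) = (5.2500,2.2500)
o1: d²=146 > ρ²=34 → inactive
o2: d²=8 ≤ ρ²=34; F_rep = 12·(-2,-2)/8² = (-0.3750,-0.3750)
o3: d²=290 > ρ²=34 → inactive
o4: d²=1 ≤ ρ²=34; F_rep = 12·(-1,0)/1² = (-12.0000,0.0000)
F = F_att + ΣF_rep = (-7.1250,1.8750)
p' = p + 1/10·F = (-3.7125,-9.8125)

Fx=-7.1250 Fy=1.8750 x'=-3.7125 y'=-9.8125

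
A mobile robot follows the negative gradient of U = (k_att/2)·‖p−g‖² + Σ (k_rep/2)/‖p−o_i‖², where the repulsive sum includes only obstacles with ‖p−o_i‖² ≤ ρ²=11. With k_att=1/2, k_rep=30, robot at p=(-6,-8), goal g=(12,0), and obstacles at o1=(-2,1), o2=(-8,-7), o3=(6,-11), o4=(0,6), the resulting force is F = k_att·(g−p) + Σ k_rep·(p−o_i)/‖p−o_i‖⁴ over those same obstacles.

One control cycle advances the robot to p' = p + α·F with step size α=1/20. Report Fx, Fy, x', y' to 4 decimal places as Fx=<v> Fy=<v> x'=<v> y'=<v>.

Fx=11.4000 Fy=2.8000 x'=-5.4300 y'=-7.8600

F_att = 1/2·(g−p) = 1/2·(18,8) = (9.0000,4.0000)
o1: d²=97 > ρ²=11 → inactive
o2: d²=5 ≤ ρ²=11; F_rep = 30·(2,-1)/5² = (2.4000,-1.2000)
o3: d²=153 > ρ²=11 → inactive
o4: d²=232 > ρ²=11 → inactive
F = F_att + ΣF_rep = (11.4000,2.8000)
p' = p + 1/20·F = (-5.4300,-7.8600)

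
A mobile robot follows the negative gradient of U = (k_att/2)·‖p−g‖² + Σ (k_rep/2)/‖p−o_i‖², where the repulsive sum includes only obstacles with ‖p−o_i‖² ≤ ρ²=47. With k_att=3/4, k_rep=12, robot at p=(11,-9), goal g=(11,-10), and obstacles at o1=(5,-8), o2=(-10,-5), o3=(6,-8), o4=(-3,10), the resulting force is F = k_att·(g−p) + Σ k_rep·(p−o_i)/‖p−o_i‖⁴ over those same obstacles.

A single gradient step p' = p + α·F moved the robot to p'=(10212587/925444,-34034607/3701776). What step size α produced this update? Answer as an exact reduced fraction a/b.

F_att = 3/4·(g−p) = 3/4·(0,-1) = (0.0000,-0.7500)
o1: d²=37 ≤ ρ²=47; F_rep = 12·(6,-1)/37² = (0.0526,-0.0088)
o2: d²=457 > ρ²=47 → inactive
o3: d²=26 ≤ ρ²=47; F_rep = 12·(5,-1)/26² = (0.0888,-0.0178)
o4: d²=557 > ρ²=47 → inactive
F = F_att + ΣF_rep = (0.1414,-0.7765)
Δp = p'−p = (0.0353,-0.1941); α = Δx/Fx = (32703/925444) / (32703/231361) = 1/4
check: Δy/Fy = (-718623/3701776) / (-718623/925444) = 1/4 ✓

α = 1/4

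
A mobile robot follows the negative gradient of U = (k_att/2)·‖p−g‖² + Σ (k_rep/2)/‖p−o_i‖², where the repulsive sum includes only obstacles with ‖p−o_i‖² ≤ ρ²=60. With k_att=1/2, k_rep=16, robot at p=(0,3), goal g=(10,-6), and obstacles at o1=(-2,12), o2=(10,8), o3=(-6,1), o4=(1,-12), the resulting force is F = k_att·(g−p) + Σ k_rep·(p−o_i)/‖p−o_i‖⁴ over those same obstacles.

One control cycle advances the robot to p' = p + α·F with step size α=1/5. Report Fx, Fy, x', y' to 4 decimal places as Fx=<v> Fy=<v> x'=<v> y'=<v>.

Fx=5.0600 Fy=-4.4800 x'=1.0120 y'=2.1040

F_att = 1/2·(g−p) = 1/2·(10,-9) = (5.0000,-4.5000)
o1: d²=85 > ρ²=60 → inactive
o2: d²=125 > ρ²=60 → inactive
o3: d²=40 ≤ ρ²=60; F_rep = 16·(6,2)/40² = (0.0600,0.0200)
o4: d²=226 > ρ²=60 → inactive
F = F_att + ΣF_rep = (5.0600,-4.4800)
p' = p + 1/5·F = (1.0120,2.1040)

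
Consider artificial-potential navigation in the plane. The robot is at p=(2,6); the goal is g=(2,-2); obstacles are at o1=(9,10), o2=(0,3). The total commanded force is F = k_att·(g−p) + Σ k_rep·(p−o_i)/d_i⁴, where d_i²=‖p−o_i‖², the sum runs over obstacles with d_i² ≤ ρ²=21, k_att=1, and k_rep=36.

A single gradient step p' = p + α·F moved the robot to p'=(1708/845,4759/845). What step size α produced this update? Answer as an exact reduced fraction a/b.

F_att = 1·(g−p) = 1·(0,-8) = (0.0000,-8.0000)
o1: d²=65 > ρ²=21 → inactive
o2: d²=13 ≤ ρ²=21; F_rep = 36·(2,3)/13² = (0.4260,0.6391)
F = F_att + ΣF_rep = (0.4260,-7.3609)
Δp = p'−p = (0.0213,-0.3680); α = Δx/Fx = (18/845) / (72/169) = 1/20
check: Δy/Fy = (-311/845) / (-1244/169) = 1/20 ✓

α = 1/20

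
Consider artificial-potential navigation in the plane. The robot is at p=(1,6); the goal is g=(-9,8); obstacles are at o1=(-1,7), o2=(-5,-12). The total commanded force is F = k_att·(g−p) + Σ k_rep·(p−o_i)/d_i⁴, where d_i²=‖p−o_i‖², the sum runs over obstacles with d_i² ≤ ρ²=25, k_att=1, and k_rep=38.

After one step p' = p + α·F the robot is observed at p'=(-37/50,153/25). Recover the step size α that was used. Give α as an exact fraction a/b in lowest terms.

F_att = 1·(g−p) = 1·(-10,2) = (-10.0000,2.0000)
o1: d²=5 ≤ ρ²=25; F_rep = 38·(2,-1)/5² = (3.0400,-1.5200)
o2: d²=360 > ρ²=25 → inactive
F = F_att + ΣF_rep = (-6.9600,0.4800)
Δp = p'−p = (-1.7400,0.1200); α = Δx/Fx = (-87/50) / (-174/25) = 1/4
check: Δy/Fy = (3/25) / (12/25) = 1/4 ✓

α = 1/4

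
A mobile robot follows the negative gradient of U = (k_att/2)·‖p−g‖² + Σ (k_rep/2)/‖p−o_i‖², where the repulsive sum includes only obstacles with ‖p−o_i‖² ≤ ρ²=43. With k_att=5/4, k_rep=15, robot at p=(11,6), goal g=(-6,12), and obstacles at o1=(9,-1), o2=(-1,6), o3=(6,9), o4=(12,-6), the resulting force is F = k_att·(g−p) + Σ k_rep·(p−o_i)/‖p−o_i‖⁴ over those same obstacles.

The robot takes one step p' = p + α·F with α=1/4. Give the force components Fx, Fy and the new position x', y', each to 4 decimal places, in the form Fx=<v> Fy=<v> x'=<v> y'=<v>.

F_att = 5/4·(g−p) = 5/4·(-17,6) = (-21.2500,7.5000)
o1: d²=53 > ρ²=43 → inactive
o2: d²=144 > ρ²=43 → inactive
o3: d²=34 ≤ ρ²=43; F_rep = 15·(5,-3)/34² = (0.0649,-0.0389)
o4: d²=145 > ρ²=43 → inactive
F = F_att + ΣF_rep = (-21.1851,7.4611)
p' = p + 1/4·F = (5.7037,7.8653)

Fx=-21.1851 Fy=7.4611 x'=5.7037 y'=7.8653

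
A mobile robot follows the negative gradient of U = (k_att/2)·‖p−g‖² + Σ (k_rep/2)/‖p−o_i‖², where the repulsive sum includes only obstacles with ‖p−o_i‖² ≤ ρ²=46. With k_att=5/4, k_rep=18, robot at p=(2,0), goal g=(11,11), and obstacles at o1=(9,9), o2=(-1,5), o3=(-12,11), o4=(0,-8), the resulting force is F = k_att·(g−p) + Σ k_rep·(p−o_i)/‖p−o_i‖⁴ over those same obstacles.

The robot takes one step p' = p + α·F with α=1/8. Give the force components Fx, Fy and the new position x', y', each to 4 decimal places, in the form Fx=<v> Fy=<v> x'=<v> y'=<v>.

Fx=11.2967 Fy=13.6721 x'=3.4121 y'=1.7090

F_att = 5/4·(g−p) = 5/4·(9,11) = (11.2500,13.7500)
o1: d²=130 > ρ²=46 → inactive
o2: d²=34 ≤ ρ²=46; F_rep = 18·(3,-5)/34² = (0.0467,-0.0779)
o3: d²=317 > ρ²=46 → inactive
o4: d²=68 > ρ²=46 → inactive
F = F_att + ΣF_rep = (11.2967,13.6721)
p' = p + 1/8·F = (3.4121,1.7090)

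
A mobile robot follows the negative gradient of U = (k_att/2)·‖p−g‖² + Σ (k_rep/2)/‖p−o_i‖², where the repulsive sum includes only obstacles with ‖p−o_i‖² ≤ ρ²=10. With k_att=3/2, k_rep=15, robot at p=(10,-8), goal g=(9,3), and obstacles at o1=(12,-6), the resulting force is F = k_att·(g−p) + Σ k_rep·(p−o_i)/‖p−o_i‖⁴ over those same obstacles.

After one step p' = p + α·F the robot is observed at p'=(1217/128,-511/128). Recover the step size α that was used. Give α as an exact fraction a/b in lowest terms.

F_att = 3/2·(g−p) = 3/2·(-1,11) = (-1.5000,16.5000)
o1: d²=8 ≤ ρ²=10; F_rep = 15·(-2,-2)/8² = (-0.4688,-0.4688)
F = F_att + ΣF_rep = (-1.9688,16.0312)
Δp = p'−p = (-0.4922,4.0078); α = Δx/Fx = (-63/128) / (-63/32) = 1/4
check: Δy/Fy = (513/128) / (513/32) = 1/4 ✓

α = 1/4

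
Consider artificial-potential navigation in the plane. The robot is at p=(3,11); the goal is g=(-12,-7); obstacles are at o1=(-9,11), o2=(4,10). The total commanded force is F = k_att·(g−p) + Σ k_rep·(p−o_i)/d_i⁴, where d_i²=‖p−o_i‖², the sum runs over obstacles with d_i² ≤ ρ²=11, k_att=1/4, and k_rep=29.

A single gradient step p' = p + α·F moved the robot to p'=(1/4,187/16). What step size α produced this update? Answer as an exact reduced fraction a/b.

F_att = 1/4·(g−p) = 1/4·(-15,-18) = (-3.7500,-4.5000)
o1: d²=144 > ρ²=11 → inactive
o2: d²=2 ≤ ρ²=11; F_rep = 29·(-1,1)/2² = (-7.2500,7.2500)
F = F_att + ΣF_rep = (-11.0000,2.7500)
Δp = p'−p = (-2.7500,0.6875); α = Δx/Fx = (-11/4) / (-11) = 1/4
check: Δy/Fy = (11/16) / (11/4) = 1/4 ✓

α = 1/4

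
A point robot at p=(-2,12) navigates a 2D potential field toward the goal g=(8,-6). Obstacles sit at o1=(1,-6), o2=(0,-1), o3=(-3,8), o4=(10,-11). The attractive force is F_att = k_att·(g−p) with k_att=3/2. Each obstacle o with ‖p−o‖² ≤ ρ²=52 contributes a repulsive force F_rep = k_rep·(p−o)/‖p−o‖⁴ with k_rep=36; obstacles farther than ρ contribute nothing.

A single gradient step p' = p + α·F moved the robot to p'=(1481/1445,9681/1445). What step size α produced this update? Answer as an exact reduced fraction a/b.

F_att = 3/2·(g−p) = 3/2·(10,-18) = (15.0000,-27.0000)
o1: d²=333 > ρ²=52 → inactive
o2: d²=173 > ρ²=52 → inactive
o3: d²=17 ≤ ρ²=52; F_rep = 36·(1,4)/17² = (0.1246,0.4983)
o4: d²=673 > ρ²=52 → inactive
F = F_att + ΣF_rep = (15.1246,-26.5017)
Δp = p'−p = (3.0249,-5.3003); α = Δx/Fx = (4371/1445) / (4371/289) = 1/5
check: Δy/Fy = (-7659/1445) / (-7659/289) = 1/5 ✓

α = 1/5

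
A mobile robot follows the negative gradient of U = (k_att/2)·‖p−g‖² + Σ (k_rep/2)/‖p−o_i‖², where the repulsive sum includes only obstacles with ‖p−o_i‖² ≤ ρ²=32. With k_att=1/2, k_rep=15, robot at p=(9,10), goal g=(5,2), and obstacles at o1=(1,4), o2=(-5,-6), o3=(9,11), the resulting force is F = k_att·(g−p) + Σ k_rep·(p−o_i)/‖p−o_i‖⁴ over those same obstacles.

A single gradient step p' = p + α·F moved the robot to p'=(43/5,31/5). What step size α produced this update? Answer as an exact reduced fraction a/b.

α = 1/5

F_att = 1/2·(g−p) = 1/2·(-4,-8) = (-2.0000,-4.0000)
o1: d²=100 > ρ²=32 → inactive
o2: d²=452 > ρ²=32 → inactive
o3: d²=1 ≤ ρ²=32; F_rep = 15·(0,-1)/1² = (0.0000,-15.0000)
F = F_att + ΣF_rep = (-2.0000,-19.0000)
Δp = p'−p = (-0.4000,-3.8000); α = Δx/Fx = (-2/5) / (-2) = 1/5
check: Δy/Fy = (-19/5) / (-19) = 1/5 ✓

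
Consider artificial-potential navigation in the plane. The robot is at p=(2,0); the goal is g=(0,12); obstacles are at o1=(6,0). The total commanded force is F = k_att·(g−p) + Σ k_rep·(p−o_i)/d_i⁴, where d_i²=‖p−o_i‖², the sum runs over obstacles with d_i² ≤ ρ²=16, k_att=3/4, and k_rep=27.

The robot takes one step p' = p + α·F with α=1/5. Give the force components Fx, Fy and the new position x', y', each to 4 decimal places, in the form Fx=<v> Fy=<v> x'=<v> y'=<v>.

Fx=-1.9219 Fy=9.0000 x'=1.6156 y'=1.8000

F_att = 3/4·(g−p) = 3/4·(-2,12) = (-1.5000,9.0000)
o1: d²=16 ≤ ρ²=16; F_rep = 27·(-4,0)/16² = (-0.4219,0.0000)
F = F_att + ΣF_rep = (-1.9219,9.0000)
p' = p + 1/5·F = (1.6156,1.8000)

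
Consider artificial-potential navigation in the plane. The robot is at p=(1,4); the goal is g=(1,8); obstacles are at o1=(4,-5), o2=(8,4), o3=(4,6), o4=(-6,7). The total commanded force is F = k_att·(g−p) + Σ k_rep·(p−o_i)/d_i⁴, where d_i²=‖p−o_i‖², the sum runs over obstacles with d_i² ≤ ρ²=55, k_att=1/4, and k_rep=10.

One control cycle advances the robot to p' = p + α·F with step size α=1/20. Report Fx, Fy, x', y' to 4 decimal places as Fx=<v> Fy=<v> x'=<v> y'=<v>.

F_att = 1/4·(g−p) = 1/4·(0,4) = (0.0000,1.0000)
o1: d²=90 > ρ²=55 → inactive
o2: d²=49 ≤ ρ²=55; F_rep = 10·(-7,0)/49² = (-0.0292,0.0000)
o3: d²=13 ≤ ρ²=55; F_rep = 10·(-3,-2)/13² = (-0.1775,-0.1183)
o4: d²=58 > ρ²=55 → inactive
F = F_att + ΣF_rep = (-0.2067,0.8817)
p' = p + 1/20·F = (0.9897,4.0441)

Fx=-0.2067 Fy=0.8817 x'=0.9897 y'=4.0441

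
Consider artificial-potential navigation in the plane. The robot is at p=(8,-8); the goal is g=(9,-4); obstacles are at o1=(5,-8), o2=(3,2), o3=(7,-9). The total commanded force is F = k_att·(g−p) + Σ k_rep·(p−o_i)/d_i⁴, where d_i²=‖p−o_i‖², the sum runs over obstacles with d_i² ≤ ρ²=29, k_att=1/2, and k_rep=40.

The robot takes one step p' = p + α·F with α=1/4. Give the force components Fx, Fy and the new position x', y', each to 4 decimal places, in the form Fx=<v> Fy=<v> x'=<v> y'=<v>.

Fx=11.9815 Fy=12.0000 x'=10.9954 y'=-5.0000

F_att = 1/2·(g−p) = 1/2·(1,4) = (0.5000,2.0000)
o1: d²=9 ≤ ρ²=29; F_rep = 40·(3,0)/9² = (1.4815,0.0000)
o2: d²=125 > ρ²=29 → inactive
o3: d²=2 ≤ ρ²=29; F_rep = 40·(1,1)/2² = (10.0000,10.0000)
F = F_att + ΣF_rep = (11.9815,12.0000)
p' = p + 1/4·F = (10.9954,-5.0000)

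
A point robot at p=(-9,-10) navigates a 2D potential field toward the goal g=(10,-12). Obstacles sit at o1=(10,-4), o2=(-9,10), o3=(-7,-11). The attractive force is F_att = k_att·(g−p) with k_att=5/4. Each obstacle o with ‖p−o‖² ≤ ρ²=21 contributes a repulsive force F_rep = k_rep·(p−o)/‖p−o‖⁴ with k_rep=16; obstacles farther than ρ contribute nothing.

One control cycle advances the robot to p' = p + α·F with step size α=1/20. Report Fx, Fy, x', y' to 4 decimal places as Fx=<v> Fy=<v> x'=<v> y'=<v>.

Fx=22.4700 Fy=-1.8600 x'=-7.8765 y'=-10.0930

F_att = 5/4·(g−p) = 5/4·(19,-2) = (23.7500,-2.5000)
o1: d²=397 > ρ²=21 → inactive
o2: d²=400 > ρ²=21 → inactive
o3: d²=5 ≤ ρ²=21; F_rep = 16·(-2,1)/5² = (-1.2800,0.6400)
F = F_att + ΣF_rep = (22.4700,-1.8600)
p' = p + 1/20·F = (-7.8765,-10.0930)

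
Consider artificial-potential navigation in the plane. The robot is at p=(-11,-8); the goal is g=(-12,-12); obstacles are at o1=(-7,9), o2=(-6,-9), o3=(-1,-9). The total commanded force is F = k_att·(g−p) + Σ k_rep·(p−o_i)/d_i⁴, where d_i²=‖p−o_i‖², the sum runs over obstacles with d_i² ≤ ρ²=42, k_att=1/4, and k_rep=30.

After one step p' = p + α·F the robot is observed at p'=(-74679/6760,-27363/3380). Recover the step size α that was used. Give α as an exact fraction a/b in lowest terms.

α = 1/10

F_att = 1/4·(g−p) = 1/4·(-1,-4) = (-0.2500,-1.0000)
o1: d²=305 > ρ²=42 → inactive
o2: d²=26 ≤ ρ²=42; F_rep = 30·(-5,1)/26² = (-0.2219,0.0444)
o3: d²=101 > ρ²=42 → inactive
F = F_att + ΣF_rep = (-0.4719,-0.9556)
Δp = p'−p = (-0.0472,-0.0956); α = Δx/Fx = (-319/6760) / (-319/676) = 1/10
check: Δy/Fy = (-323/3380) / (-323/338) = 1/10 ✓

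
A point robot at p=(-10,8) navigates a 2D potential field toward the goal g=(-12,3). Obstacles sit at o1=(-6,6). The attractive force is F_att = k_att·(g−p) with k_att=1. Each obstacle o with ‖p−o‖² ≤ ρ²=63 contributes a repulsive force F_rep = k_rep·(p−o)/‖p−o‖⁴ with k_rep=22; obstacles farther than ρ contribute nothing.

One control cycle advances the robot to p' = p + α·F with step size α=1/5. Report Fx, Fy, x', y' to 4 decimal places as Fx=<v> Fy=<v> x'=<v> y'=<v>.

Fx=-2.2200 Fy=-4.8900 x'=-10.4440 y'=7.0220

F_att = 1·(g−p) = 1·(-2,-5) = (-2.0000,-5.0000)
o1: d²=20 ≤ ρ²=63; F_rep = 22·(-4,2)/20² = (-0.2200,0.1100)
F = F_att + ΣF_rep = (-2.2200,-4.8900)
p' = p + 1/5·F = (-10.4440,7.0220)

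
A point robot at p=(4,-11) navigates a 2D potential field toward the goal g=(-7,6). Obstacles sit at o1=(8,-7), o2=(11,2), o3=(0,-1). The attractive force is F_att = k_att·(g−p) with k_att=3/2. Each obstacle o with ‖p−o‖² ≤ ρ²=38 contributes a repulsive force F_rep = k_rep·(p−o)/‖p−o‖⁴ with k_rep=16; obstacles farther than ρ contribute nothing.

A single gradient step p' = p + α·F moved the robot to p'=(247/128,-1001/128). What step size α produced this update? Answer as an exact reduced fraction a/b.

F_att = 3/2·(g−p) = 3/2·(-11,17) = (-16.5000,25.5000)
o1: d²=32 ≤ ρ²=38; F_rep = 16·(-4,-4)/32² = (-0.0625,-0.0625)
o2: d²=218 > ρ²=38 → inactive
o3: d²=116 > ρ²=38 → inactive
F = F_att + ΣF_rep = (-16.5625,25.4375)
Δp = p'−p = (-2.0703,3.1797); α = Δx/Fx = (-265/128) / (-265/16) = 1/8
check: Δy/Fy = (407/128) / (407/16) = 1/8 ✓

α = 1/8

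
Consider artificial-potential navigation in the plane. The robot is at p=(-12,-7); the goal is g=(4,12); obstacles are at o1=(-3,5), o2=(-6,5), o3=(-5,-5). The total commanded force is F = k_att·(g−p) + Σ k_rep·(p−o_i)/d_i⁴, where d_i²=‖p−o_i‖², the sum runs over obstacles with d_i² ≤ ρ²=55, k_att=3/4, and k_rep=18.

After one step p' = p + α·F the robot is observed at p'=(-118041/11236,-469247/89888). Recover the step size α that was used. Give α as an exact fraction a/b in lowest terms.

F_att = 3/4·(g−p) = 3/4·(16,19) = (12.0000,14.2500)
o1: d²=225 > ρ²=55 → inactive
o2: d²=180 > ρ²=55 → inactive
o3: d²=53 ≤ ρ²=55; F_rep = 18·(-7,-2)/53² = (-0.0449,-0.0128)
F = F_att + ΣF_rep = (11.9551,14.2372)
Δp = p'−p = (1.4944,1.7796); α = Δx/Fx = (16791/11236) / (33582/2809) = 1/8
check: Δy/Fy = (159969/89888) / (159969/11236) = 1/8 ✓

α = 1/8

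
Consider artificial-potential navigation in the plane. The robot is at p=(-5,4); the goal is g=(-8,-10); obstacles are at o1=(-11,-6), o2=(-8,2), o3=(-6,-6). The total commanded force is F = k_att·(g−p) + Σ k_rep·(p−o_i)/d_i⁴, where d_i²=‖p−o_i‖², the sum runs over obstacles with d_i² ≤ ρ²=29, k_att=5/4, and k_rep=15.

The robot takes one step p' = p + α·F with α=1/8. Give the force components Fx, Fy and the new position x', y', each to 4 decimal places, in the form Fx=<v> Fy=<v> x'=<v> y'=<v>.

Fx=-3.4837 Fy=-17.3225 x'=-5.4355 y'=1.8347

F_att = 5/4·(g−p) = 5/4·(-3,-14) = (-3.7500,-17.5000)
o1: d²=136 > ρ²=29 → inactive
o2: d²=13 ≤ ρ²=29; F_rep = 15·(3,2)/13² = (0.2663,0.1775)
o3: d²=101 > ρ²=29 → inactive
F = F_att + ΣF_rep = (-3.4837,-17.3225)
p' = p + 1/8·F = (-5.4355,1.8347)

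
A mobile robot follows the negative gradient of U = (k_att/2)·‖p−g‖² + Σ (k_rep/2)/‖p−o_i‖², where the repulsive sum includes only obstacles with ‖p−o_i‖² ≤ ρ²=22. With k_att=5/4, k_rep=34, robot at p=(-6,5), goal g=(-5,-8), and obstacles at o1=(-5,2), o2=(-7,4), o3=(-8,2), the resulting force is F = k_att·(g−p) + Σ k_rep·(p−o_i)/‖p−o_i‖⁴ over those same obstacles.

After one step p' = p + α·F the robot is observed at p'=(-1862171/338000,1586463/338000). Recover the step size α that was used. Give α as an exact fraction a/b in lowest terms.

α = 1/20

F_att = 5/4·(g−p) = 5/4·(1,-13) = (1.2500,-16.2500)
o1: d²=10 ≤ ρ²=22; F_rep = 34·(-1,3)/10² = (-0.3400,1.0200)
o2: d²=2 ≤ ρ²=22; F_rep = 34·(1,1)/2² = (8.5000,8.5000)
o3: d²=13 ≤ ρ²=22; F_rep = 34·(2,3)/13² = (0.4024,0.6036)
F = F_att + ΣF_rep = (9.8124,-6.1264)
Δp = p'−p = (0.4906,-0.3063); α = Δx/Fx = (165829/338000) / (165829/16900) = 1/20
check: Δy/Fy = (-103537/338000) / (-103537/16900) = 1/20 ✓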